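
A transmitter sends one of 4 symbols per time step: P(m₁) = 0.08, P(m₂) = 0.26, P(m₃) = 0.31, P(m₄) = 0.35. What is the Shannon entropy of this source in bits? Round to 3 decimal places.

H = −Σ pᵢ log₂ pᵢ.
−0.08·log₂(0.08) = 0.2915
−0.26·log₂(0.26) = 0.5053
−0.31·log₂(0.31) = 0.5238
−0.35·log₂(0.35) = 0.5301
Sum ≈ 1.8507 → 1.851 bits.

1.851 bits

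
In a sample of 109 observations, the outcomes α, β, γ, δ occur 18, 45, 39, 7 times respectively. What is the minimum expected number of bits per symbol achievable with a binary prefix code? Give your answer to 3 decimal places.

Probabilities are the counts divided by 109.
Repeatedly combine the two least-probable nodes; the expected code length is the sum of the merged weights.
merge 7/109 + 18/109 → 25/109
merge 25/109 + 39/109 → 64/109
merge 45/109 + 64/109 → 1
L = 25/109 + 64/109 + 1 = 198/109 ≈ 1.817 bits/symbol.

1.817 bits/symbol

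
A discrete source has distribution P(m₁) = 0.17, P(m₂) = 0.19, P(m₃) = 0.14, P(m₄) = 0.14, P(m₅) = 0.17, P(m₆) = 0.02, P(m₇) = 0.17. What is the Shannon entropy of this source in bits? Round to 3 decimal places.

H = −Σ pᵢ log₂ pᵢ.
−0.17·log₂(0.17) = 0.4346
−0.19·log₂(0.19) = 0.4552
−0.14·log₂(0.14) = 0.3971
−0.14·log₂(0.14) = 0.3971
−0.17·log₂(0.17) = 0.4346
−0.02·log₂(0.02) = 0.1129
−0.17·log₂(0.17) = 0.4346
Sum ≈ 2.6661 → 2.666 bits.

2.666 bits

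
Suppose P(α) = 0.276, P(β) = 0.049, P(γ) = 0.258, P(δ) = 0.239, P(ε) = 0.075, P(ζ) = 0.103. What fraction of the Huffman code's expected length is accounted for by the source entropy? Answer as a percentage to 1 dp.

99.6%

Entropy H = −Σ p log₂ p ≈ 2.3416 bits.
Huffman merges: 49/1000+3/40→31/250; 103/1000+31/250→227/1000; 227/1000+239/1000→233/500; 129/500+69/250→267/500; 233/500+267/500→1. L = 2351/1000 ≈ 2.3510.
Efficiency = H/L = 2.3416/2.3510 = 99.6%.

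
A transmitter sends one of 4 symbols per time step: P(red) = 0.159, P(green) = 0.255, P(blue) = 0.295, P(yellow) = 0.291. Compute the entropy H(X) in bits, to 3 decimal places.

H = −Σ pᵢ log₂ pᵢ.
−0.159·log₂(0.159) = 0.4218
−0.255·log₂(0.255) = 0.5027
−0.295·log₂(0.295) = 0.5196
−0.291·log₂(0.291) = 0.5182
Sum ≈ 1.9623 → 1.962 bits.

1.962 bits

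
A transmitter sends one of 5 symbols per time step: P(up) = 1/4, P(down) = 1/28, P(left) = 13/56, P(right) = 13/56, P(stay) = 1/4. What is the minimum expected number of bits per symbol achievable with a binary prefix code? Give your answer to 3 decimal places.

Repeatedly combine the two least-probable nodes; the expected code length is the sum of the merged weights.
merge 1/28 + 13/56 → 15/56
merge 13/56 + 1/4 → 27/56
merge 1/4 + 15/56 → 29/56
merge 27/56 + 29/56 → 1
L = 15/56 + 27/56 + 29/56 + 1 = 127/56 ≈ 2.268 bits/symbol.

2.268 bits/symbol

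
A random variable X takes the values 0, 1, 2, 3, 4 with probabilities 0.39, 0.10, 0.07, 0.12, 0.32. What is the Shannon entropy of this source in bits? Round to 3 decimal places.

2.024 bits

H = −Σ pᵢ log₂ pᵢ.
−0.39·log₂(0.39) = 0.5298
−0.10·log₂(0.10) = 0.3322
−0.07·log₂(0.07) = 0.2686
−0.12·log₂(0.12) = 0.3671
−0.32·log₂(0.32) = 0.5260
Sum ≈ 2.0236 → 2.024 bits.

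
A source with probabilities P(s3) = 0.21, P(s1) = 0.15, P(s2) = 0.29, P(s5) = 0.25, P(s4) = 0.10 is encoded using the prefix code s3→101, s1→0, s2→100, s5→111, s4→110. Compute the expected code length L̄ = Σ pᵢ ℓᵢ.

L̄ = Σ pᵢ·ℓᵢ = 0.21·3 + 0.15·1 + 0.29·3 + 0.25·3 + 0.10·3 = 2.7 bits/symbol.

2.7 bits/symbol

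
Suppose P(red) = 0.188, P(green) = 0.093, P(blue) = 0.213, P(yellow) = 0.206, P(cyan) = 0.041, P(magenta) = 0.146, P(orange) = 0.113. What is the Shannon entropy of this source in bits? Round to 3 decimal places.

2.666 bits

H = −Σ pᵢ log₂ pᵢ.
−0.188·log₂(0.188) = 0.4533
−0.093·log₂(0.093) = 0.3187
−0.213·log₂(0.213) = 0.4752
−0.206·log₂(0.206) = 0.4695
−0.041·log₂(0.041) = 0.1889
−0.146·log₂(0.146) = 0.4053
−0.113·log₂(0.113) = 0.3555
Sum ≈ 2.6664 → 2.666 bits.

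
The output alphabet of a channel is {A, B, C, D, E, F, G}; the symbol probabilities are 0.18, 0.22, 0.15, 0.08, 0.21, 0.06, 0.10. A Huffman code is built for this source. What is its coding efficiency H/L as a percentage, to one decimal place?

Entropy H = −Σ p log₂ p ≈ 2.6765 bits.
Huffman merges: 3/50+2/25→7/50; 1/10+7/50→6/25; 3/20+9/50→33/100; 21/100+11/50→43/100; 6/25+33/100→57/100; 43/100+57/100→1. L = 271/100 ≈ 2.7100.
Efficiency = H/L = 2.6765/2.7100 = 98.8%.

98.8%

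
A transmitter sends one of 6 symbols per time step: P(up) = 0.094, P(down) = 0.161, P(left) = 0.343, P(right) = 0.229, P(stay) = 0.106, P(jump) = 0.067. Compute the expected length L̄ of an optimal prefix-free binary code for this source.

2.428 bits/symbol

Repeatedly combine the two least-probable nodes; the expected code length is the sum of the merged weights.
merge 67/1000 + 47/500 → 161/1000
merge 53/500 + 161/1000 → 267/1000
merge 161/1000 + 229/1000 → 39/100
merge 267/1000 + 343/1000 → 61/100
merge 39/100 + 61/100 → 1
L = 161/1000 + 267/1000 + 39/100 + 61/100 + 1 = 607/250 = 2.428 bits/symbol.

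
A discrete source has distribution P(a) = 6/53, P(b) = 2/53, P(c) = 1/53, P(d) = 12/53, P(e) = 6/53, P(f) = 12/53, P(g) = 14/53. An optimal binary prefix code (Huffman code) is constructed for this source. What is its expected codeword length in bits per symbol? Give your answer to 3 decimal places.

2.509 bits/symbol

Repeatedly combine the two least-probable nodes; the expected code length is the sum of the merged weights.
merge 1/53 + 2/53 → 3/53
merge 3/53 + 6/53 → 9/53
merge 6/53 + 9/53 → 15/53
merge 12/53 + 12/53 → 24/53
merge 14/53 + 15/53 → 29/53
merge 24/53 + 29/53 → 1
L = 3/53 + 9/53 + 15/53 + 24/53 + 29/53 + 1 = 133/53 ≈ 2.509 bits/symbol.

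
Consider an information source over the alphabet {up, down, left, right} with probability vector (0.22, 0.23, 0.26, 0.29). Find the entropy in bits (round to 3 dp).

H = −Σ pᵢ log₂ pᵢ.
−0.22·log₂(0.22) = 0.4806
−0.23·log₂(0.23) = 0.4877
−0.26·log₂(0.26) = 0.5053
−0.29·log₂(0.29) = 0.5179
Sum ≈ 1.9914 → 1.991 bits.

1.991 bits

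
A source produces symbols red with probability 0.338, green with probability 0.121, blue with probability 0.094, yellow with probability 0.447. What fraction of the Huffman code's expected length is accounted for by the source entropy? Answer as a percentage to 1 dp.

98.3%

Entropy H = −Σ p log₂ p ≈ 1.7375 bits.
Huffman merges: 47/500+121/1000→43/200; 43/200+169/500→553/1000; 447/1000+553/1000→1. L = 221/125 ≈ 1.7680.
Efficiency = H/L = 1.7375/1.7680 = 98.3%.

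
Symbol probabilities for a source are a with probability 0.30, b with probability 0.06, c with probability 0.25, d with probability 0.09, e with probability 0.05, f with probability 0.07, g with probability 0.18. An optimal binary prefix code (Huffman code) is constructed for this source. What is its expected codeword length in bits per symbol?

2.54 bits/symbol

Repeatedly combine the two least-probable nodes; the expected code length is the sum of the merged weights.
merge 1/20 + 3/50 → 11/100
merge 7/100 + 9/100 → 4/25
merge 11/100 + 4/25 → 27/100
merge 9/50 + 1/4 → 43/100
merge 27/100 + 3/10 → 57/100
merge 43/100 + 57/100 → 1
L = 11/100 + 4/25 + 27/100 + 43/100 + 57/100 + 1 = 127/50 = 2.54 bits/symbol.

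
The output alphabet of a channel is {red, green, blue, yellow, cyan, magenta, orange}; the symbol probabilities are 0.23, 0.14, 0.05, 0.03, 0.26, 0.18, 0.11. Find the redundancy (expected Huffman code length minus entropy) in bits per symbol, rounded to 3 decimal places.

0.036 bits

Entropy H = −Σ p log₂ p ≈ 2.5535 bits.
Huffman merges: 3/100+1/20→2/25; 2/25+11/100→19/100; 7/50+9/50→8/25; 19/100+23/100→21/50; 13/50+8/25→29/50; 21/50+29/50→1. L = 259/100 ≈ 2.5900.
L − H = 2.5900 − 2.5535 = 0.036 bits.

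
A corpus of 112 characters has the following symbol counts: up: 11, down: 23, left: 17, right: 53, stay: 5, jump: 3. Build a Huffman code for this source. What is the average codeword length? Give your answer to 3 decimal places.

2.089 bits/symbol

Probabilities are the counts divided by 112.
Repeatedly combine the two least-probable nodes; the expected code length is the sum of the merged weights.
merge 3/112 + 5/112 → 1/14
merge 1/14 + 11/112 → 19/112
merge 17/112 + 19/112 → 9/28
merge 23/112 + 9/28 → 59/112
merge 53/112 + 59/112 → 1
L = 1/14 + 19/112 + 9/28 + 59/112 + 1 = 117/56 ≈ 2.089 bits/symbol.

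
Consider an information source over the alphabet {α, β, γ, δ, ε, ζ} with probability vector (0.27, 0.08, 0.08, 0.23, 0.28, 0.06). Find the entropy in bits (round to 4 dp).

2.3385 bits

H = −Σ pᵢ log₂ pᵢ.
−0.27·log₂(0.27) = 0.5100
−0.08·log₂(0.08) = 0.2915
−0.08·log₂(0.08) = 0.2915
−0.23·log₂(0.23) = 0.4877
−0.28·log₂(0.28) = 0.5142
−0.06·log₂(0.06) = 0.2435
Sum ≈ 2.3385 → 2.3385 bits.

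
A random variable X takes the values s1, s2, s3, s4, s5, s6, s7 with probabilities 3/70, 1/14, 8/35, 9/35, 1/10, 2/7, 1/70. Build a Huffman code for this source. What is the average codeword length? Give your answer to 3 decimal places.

2.414 bits/symbol

Repeatedly combine the two least-probable nodes; the expected code length is the sum of the merged weights.
merge 1/70 + 3/70 → 2/35
merge 2/35 + 1/14 → 9/70
merge 1/10 + 9/70 → 8/35
merge 8/35 + 8/35 → 16/35
merge 9/35 + 2/7 → 19/35
merge 16/35 + 19/35 → 1
L = 2/35 + 9/70 + 8/35 + 16/35 + 19/35 + 1 = 169/70 ≈ 2.414 bits/symbol.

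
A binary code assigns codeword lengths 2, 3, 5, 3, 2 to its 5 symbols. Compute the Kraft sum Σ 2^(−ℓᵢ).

With common denominator 2^5 = 32: Σ 2^(−ℓᵢ) = 8/32 + 4/32 + 1/32 + 4/32 + 8/32 = 25/32 = 0.78125.

0.78125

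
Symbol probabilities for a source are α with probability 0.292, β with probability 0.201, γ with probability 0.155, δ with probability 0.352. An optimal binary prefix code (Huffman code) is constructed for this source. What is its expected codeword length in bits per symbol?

2 bits/symbol

Repeatedly combine the two least-probable nodes; the expected code length is the sum of the merged weights.
merge 31/200 + 201/1000 → 89/250
merge 73/250 + 44/125 → 161/250
merge 89/250 + 161/250 → 1
L = 89/250 + 161/250 + 1 = 2 bits/symbol.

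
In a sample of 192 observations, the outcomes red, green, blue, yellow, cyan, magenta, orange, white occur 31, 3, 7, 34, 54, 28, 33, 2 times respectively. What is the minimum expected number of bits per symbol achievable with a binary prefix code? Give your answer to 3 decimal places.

Probabilities are the counts divided by 192.
Repeatedly combine the two least-probable nodes; the expected code length is the sum of the merged weights.
merge 1/96 + 1/64 → 5/192
merge 5/192 + 7/192 → 1/16
merge 1/16 + 7/48 → 5/24
merge 31/192 + 11/64 → 1/3
merge 17/96 + 5/24 → 37/96
merge 9/32 + 1/3 → 59/96
merge 37/96 + 59/96 → 1
L = 5/192 + 1/16 + 5/24 + 1/3 + 37/96 + 59/96 + 1 = 505/192 ≈ 2.630 bits/symbol.

2.630 bits/symbol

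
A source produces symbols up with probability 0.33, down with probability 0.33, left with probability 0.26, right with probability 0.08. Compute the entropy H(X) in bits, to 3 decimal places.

1.852 bits

H = −Σ pᵢ log₂ pᵢ.
−0.33·log₂(0.33) = 0.5278
−0.33·log₂(0.33) = 0.5278
−0.26·log₂(0.26) = 0.5053
−0.08·log₂(0.08) = 0.2915
Sum ≈ 1.8524 → 1.852 bits.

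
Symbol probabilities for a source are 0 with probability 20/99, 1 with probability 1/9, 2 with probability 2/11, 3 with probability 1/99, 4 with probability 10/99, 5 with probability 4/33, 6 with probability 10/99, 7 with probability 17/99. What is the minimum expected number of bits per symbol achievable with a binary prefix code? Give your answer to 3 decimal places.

Repeatedly combine the two least-probable nodes; the expected code length is the sum of the merged weights.
merge 1/99 + 10/99 → 1/9
merge 10/99 + 1/9 → 7/33
merge 1/9 + 4/33 → 23/99
merge 17/99 + 2/11 → 35/99
merge 20/99 + 7/33 → 41/99
merge 23/99 + 35/99 → 58/99
merge 41/99 + 58/99 → 1
L = 1/9 + 7/33 + 23/99 + 35/99 + 41/99 + 58/99 + 1 = 32/11 ≈ 2.909 bits/symbol.

2.909 bits/symbol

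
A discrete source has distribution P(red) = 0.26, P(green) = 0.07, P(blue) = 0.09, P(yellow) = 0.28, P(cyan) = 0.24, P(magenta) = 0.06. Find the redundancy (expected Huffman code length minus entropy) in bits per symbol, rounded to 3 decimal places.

Entropy H = −Σ p log₂ p ≈ 2.3384 bits.
Huffman merges: 3/50+7/100→13/100; 9/100+13/100→11/50; 11/50+6/25→23/50; 13/50+7/25→27/50; 23/50+27/50→1. L = 47/20 ≈ 2.3500.
L − H = 2.3500 − 2.3384 = 0.012 bits.

0.012 bits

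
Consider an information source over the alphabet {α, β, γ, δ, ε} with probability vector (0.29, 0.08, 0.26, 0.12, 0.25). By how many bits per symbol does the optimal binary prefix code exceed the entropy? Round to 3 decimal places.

0.018 bits

Entropy H = −Σ p log₂ p ≈ 2.1818 bits.
Huffman merges: 2/25+3/25→1/5; 1/5+1/4→9/20; 13/50+29/100→11/20; 9/20+11/20→1. L = 11/5 ≈ 2.2000.
L − H = 2.2000 − 2.1818 = 0.018 bits.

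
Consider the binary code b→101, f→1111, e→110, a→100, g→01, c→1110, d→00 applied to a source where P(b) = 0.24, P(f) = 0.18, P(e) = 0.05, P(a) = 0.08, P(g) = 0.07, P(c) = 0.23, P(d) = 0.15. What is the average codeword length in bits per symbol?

3.19 bits/symbol

L̄ = Σ pᵢ·ℓᵢ = 0.24·3 + 0.18·4 + 0.05·3 + 0.08·3 + 0.07·2 + 0.23·4 + 0.15·2 = 3.19 bits/symbol.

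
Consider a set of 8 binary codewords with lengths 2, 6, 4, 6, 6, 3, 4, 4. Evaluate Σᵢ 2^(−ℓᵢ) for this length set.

With common denominator 2^6 = 64: Σ 2^(−ℓᵢ) = 16/64 + 1/64 + 4/64 + 1/64 + 1/64 + 8/64 + 4/64 + 4/64 = 39/64 = 0.609375.

0.609375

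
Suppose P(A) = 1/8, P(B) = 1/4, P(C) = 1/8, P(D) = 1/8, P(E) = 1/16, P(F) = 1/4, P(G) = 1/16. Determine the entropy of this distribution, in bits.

2.625 bits

Each probability is a power of 1/2, so log₂(1/p) is an integer.
H = Σ p·log₂(1/p) = 1/8·3 + 1/4·2 + 1/8·3 + 1/8·3 + 1/16·4 + 1/4·2 + 1/16·4 = 2.625 bits.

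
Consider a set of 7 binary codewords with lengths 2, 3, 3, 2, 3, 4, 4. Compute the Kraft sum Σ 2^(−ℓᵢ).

With common denominator 2^4 = 16: Σ 2^(−ℓᵢ) = 4/16 + 2/16 + 2/16 + 4/16 + 2/16 + 1/16 + 1/16 = 16/16 = 1.

1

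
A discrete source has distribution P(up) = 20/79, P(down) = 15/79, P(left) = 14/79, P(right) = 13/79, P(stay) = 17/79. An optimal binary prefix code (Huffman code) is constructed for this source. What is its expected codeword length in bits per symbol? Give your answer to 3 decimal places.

Repeatedly combine the two least-probable nodes; the expected code length is the sum of the merged weights.
merge 13/79 + 14/79 → 27/79
merge 15/79 + 17/79 → 32/79
merge 20/79 + 27/79 → 47/79
merge 32/79 + 47/79 → 1
L = 27/79 + 32/79 + 47/79 + 1 = 185/79 ≈ 2.342 bits/symbol.

2.342 bits/symbol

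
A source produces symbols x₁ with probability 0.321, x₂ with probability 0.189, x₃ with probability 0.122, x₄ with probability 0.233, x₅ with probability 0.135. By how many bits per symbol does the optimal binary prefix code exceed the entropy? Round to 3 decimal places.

0.027 bits

Entropy H = −Σ p log₂ p ≈ 2.2305 bits.
Huffman merges: 61/500+27/200→257/1000; 189/1000+233/1000→211/500; 257/1000+321/1000→289/500; 211/500+289/500→1. L = 2257/1000 ≈ 2.2570.
L − H = 2.2570 − 2.2305 = 0.027 bits.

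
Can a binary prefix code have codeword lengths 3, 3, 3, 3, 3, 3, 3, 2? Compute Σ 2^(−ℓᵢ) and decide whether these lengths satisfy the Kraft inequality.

1.125; no

With common denominator 2^3 = 8: Σ 2^(−ℓᵢ) = 1/8 + 1/8 + 1/8 + 1/8 + 1/8 + 1/8 + 1/8 + 2/8 = 9/8 = 1.125.
Kraft's inequality requires Σ ≤ 1; here Σ = 1.125 > 1, so no such prefix code exists.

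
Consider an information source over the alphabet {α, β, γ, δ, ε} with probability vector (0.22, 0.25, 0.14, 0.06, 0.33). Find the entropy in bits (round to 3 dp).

2.149 bits

H = −Σ pᵢ log₂ pᵢ.
−0.22·log₂(0.22) = 0.4806
−0.25·log₂(0.25) = 0.5000
−0.14·log₂(0.14) = 0.3971
−0.06·log₂(0.06) = 0.2435
−0.33·log₂(0.33) = 0.5278
Sum ≈ 2.1490 → 2.149 bits.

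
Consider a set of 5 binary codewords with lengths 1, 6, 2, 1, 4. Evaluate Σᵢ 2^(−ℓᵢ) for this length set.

1.328125

With common denominator 2^6 = 64: Σ 2^(−ℓᵢ) = 32/64 + 1/64 + 16/64 + 32/64 + 4/64 = 85/64 = 1.328125.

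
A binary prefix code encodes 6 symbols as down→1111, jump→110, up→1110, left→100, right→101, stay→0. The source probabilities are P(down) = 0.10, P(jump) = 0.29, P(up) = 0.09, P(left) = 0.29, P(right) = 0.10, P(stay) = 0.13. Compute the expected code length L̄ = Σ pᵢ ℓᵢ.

L̄ = Σ pᵢ·ℓᵢ = 0.10·4 + 0.29·3 + 0.09·4 + 0.29·3 + 0.10·3 + 0.13·1 = 2.93 bits/symbol.

2.93 bits/symbol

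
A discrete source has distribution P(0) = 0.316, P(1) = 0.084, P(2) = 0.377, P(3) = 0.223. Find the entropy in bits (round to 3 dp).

H = −Σ pᵢ log₂ pᵢ.
−0.316·log₂(0.316) = 0.5252
−0.084·log₂(0.084) = 0.3002
−0.377·log₂(0.377) = 0.5306
−0.223·log₂(0.223) = 0.4828
Sum ≈ 1.8387 → 1.839 bits.

1.839 bits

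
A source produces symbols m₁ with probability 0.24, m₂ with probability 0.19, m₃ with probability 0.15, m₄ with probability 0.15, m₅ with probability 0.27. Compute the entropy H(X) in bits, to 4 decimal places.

2.2805 bits

H = −Σ pᵢ log₂ pᵢ.
−0.24·log₂(0.24) = 0.4941
−0.19·log₂(0.19) = 0.4552
−0.15·log₂(0.15) = 0.4105
−0.15·log₂(0.15) = 0.4105
−0.27·log₂(0.27) = 0.5100
Sum ≈ 2.2805 → 2.2805 bits.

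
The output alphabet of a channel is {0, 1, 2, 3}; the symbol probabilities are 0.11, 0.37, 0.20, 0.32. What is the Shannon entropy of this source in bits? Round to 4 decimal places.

H = −Σ pᵢ log₂ pᵢ.
−0.11·log₂(0.11) = 0.3503
−0.37·log₂(0.37) = 0.5307
−0.20·log₂(0.20) = 0.4644
−0.32·log₂(0.32) = 0.5260
Sum ≈ 1.8714 → 1.8714 bits.

1.8714 bits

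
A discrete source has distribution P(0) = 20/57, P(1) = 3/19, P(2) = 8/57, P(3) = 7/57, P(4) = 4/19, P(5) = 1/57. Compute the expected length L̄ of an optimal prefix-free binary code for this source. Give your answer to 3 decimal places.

Repeatedly combine the two least-probable nodes; the expected code length is the sum of the merged weights.
merge 1/57 + 7/57 → 8/57
merge 8/57 + 8/57 → 16/57
merge 3/19 + 4/19 → 7/19
merge 16/57 + 20/57 → 12/19
merge 7/19 + 12/19 → 1
L = 8/57 + 16/57 + 7/19 + 12/19 + 1 = 46/19 ≈ 2.421 bits/symbol.

2.421 bits/symbol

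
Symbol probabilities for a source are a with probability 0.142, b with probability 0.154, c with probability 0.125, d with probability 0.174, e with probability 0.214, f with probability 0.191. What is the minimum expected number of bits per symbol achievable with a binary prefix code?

Repeatedly combine the two least-probable nodes; the expected code length is the sum of the merged weights.
merge 1/8 + 71/500 → 267/1000
merge 77/500 + 87/500 → 41/125
merge 191/1000 + 107/500 → 81/200
merge 267/1000 + 41/125 → 119/200
merge 81/200 + 119/200 → 1
L = 267/1000 + 41/125 + 81/200 + 119/200 + 1 = 519/200 = 2.595 bits/symbol.

2.595 bits/symbol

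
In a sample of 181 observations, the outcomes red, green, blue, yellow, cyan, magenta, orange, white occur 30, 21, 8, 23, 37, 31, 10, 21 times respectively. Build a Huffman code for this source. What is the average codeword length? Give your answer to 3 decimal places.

2.895 bits/symbol

Probabilities are the counts divided by 181.
Repeatedly combine the two least-probable nodes; the expected code length is the sum of the merged weights.
merge 8/181 + 10/181 → 18/181
merge 18/181 + 21/181 → 39/181
merge 21/181 + 23/181 → 44/181
merge 30/181 + 31/181 → 61/181
merge 37/181 + 39/181 → 76/181
merge 44/181 + 61/181 → 105/181
merge 76/181 + 105/181 → 1
L = 18/181 + 39/181 + 44/181 + 61/181 + 76/181 + 105/181 + 1 = 524/181 ≈ 2.895 bits/symbol.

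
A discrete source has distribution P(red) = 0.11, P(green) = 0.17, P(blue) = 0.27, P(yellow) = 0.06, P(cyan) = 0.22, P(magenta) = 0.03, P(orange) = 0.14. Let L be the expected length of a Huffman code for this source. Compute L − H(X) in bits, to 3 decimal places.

Entropy H = −Σ p log₂ p ≈ 2.5679 bits.
Huffman merges: 3/100+3/50→9/100; 9/100+11/100→1/5; 7/50+17/100→31/100; 1/5+11/50→21/50; 27/100+31/100→29/50; 21/50+29/50→1. L = 13/5 ≈ 2.6000.
L − H = 2.6000 − 2.5679 = 0.032 bits.

0.032 bits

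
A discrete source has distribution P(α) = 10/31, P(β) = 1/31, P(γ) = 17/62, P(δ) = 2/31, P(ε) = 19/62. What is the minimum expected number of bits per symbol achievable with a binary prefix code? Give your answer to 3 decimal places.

Repeatedly combine the two least-probable nodes; the expected code length is the sum of the merged weights.
merge 1/31 + 2/31 → 3/31
merge 3/31 + 17/62 → 23/62
merge 19/62 + 10/31 → 39/62
merge 23/62 + 39/62 → 1
L = 3/31 + 23/62 + 39/62 + 1 = 65/31 ≈ 2.097 bits/symbol.

2.097 bits/symbol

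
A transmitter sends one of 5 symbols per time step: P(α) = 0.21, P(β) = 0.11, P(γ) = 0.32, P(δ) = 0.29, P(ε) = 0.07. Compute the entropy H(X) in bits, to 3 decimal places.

H = −Σ pᵢ log₂ pᵢ.
−0.21·log₂(0.21) = 0.4728
−0.11·log₂(0.11) = 0.3503
−0.32·log₂(0.32) = 0.5260
−0.29·log₂(0.29) = 0.5179
−0.07·log₂(0.07) = 0.2686
Sum ≈ 2.1356 → 2.136 bits.

2.136 bits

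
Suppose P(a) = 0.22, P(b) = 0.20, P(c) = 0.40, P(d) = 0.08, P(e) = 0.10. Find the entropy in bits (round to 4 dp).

2.0974 bits

H = −Σ pᵢ log₂ pᵢ.
−0.22·log₂(0.22) = 0.4806
−0.20·log₂(0.20) = 0.4644
−0.40·log₂(0.40) = 0.5288
−0.08·log₂(0.08) = 0.2915
−0.10·log₂(0.10) = 0.3322
Sum ≈ 2.0974 → 2.0974 bits.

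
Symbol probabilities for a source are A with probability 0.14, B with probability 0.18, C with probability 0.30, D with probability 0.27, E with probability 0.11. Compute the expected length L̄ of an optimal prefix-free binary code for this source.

Repeatedly combine the two least-probable nodes; the expected code length is the sum of the merged weights.
merge 11/100 + 7/50 → 1/4
merge 9/50 + 1/4 → 43/100
merge 27/100 + 3/10 → 57/100
merge 43/100 + 57/100 → 1
L = 1/4 + 43/100 + 57/100 + 1 = 9/4 = 2.25 bits/symbol.

2.25 bits/symbol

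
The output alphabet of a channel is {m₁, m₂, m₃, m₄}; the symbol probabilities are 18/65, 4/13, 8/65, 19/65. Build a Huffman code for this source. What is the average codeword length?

2 bits/symbol

Repeatedly combine the two least-probable nodes; the expected code length is the sum of the merged weights.
merge 8/65 + 18/65 → 2/5
merge 19/65 + 4/13 → 3/5
merge 2/5 + 3/5 → 1
L = 2/5 + 3/5 + 1 = 2 bits/symbol.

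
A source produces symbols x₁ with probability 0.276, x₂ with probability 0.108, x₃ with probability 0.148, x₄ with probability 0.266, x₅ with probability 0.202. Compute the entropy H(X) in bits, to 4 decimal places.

2.2416 bits

H = −Σ pᵢ log₂ pᵢ.
−0.276·log₂(0.276) = 0.5126
−0.108·log₂(0.108) = 0.3468
−0.148·log₂(0.148) = 0.4079
−0.266·log₂(0.266) = 0.5082
−0.202·log₂(0.202) = 0.4661
Sum ≈ 2.2416 → 2.2416 bits.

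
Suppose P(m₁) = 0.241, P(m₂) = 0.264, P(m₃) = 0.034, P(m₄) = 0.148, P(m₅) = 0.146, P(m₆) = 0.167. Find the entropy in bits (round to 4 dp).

H = −Σ pᵢ log₂ pᵢ.
−0.241·log₂(0.241) = 0.4947
−0.264·log₂(0.264) = 0.5072
−0.034·log₂(0.034) = 0.1659
−0.148·log₂(0.148) = 0.4079
−0.146·log₂(0.146) = 0.4053
−0.167·log₂(0.167) = 0.4312
Sum ≈ 2.4123 → 2.4123 bits.

2.4123 bits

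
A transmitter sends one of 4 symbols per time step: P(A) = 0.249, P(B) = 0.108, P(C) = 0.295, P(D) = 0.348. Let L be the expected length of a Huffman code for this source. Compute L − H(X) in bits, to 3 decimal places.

0.104 bits

Entropy H = −Σ p log₂ p ≈ 1.8957 bits.
Huffman merges: 27/250+249/1000→357/1000; 59/200+87/250→643/1000; 357/1000+643/1000→1. L = 2 ≈ 2.0000.
L − H = 2.0000 − 1.8957 = 0.104 bits.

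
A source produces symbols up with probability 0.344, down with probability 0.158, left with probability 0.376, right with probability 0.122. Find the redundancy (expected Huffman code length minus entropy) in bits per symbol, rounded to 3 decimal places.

Entropy H = −Σ p log₂ p ≈ 1.8511 bits.
Huffman merges: 61/500+79/500→7/25; 7/25+43/125→78/125; 47/125+78/125→1. L = 238/125 ≈ 1.9040.
L − H = 1.9040 − 1.8511 = 0.053 bits.

0.053 bits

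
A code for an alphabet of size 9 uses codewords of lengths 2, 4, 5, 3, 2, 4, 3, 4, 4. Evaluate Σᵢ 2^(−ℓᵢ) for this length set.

1.03125

With common denominator 2^5 = 32: Σ 2^(−ℓᵢ) = 8/32 + 2/32 + 1/32 + 4/32 + 8/32 + 2/32 + 4/32 + 2/32 + 2/32 = 33/32 = 1.03125.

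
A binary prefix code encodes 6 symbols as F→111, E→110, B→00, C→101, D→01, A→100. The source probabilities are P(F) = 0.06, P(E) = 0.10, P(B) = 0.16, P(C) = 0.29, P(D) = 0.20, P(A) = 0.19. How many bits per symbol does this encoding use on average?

2.64 bits/symbol

L̄ = Σ pᵢ·ℓᵢ = 0.06·3 + 0.10·3 + 0.16·2 + 0.29·3 + 0.20·2 + 0.19·3 = 2.64 bits/symbol.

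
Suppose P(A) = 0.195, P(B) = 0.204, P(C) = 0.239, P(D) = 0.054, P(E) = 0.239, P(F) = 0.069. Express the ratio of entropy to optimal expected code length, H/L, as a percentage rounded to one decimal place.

Entropy H = −Σ p log₂ p ≈ 2.4083 bits.
Huffman merges: 27/500+69/1000→123/1000; 123/1000+39/200→159/500; 51/250+239/1000→443/1000; 239/1000+159/500→557/1000; 443/1000+557/1000→1. L = 2441/1000 ≈ 2.4410.
Efficiency = H/L = 2.4083/2.4410 = 98.7%.

98.7%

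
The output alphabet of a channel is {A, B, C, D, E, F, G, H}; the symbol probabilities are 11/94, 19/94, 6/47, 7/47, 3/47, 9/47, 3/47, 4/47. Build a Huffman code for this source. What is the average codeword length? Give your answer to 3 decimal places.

2.926 bits/symbol

Repeatedly combine the two least-probable nodes; the expected code length is the sum of the merged weights.
merge 3/47 + 3/47 → 6/47
merge 4/47 + 11/94 → 19/94
merge 6/47 + 6/47 → 12/47
merge 7/47 + 9/47 → 16/47
merge 19/94 + 19/94 → 19/47
merge 12/47 + 16/47 → 28/47
merge 19/47 + 28/47 → 1
L = 6/47 + 19/94 + 12/47 + 16/47 + 19/47 + 28/47 + 1 = 275/94 ≈ 2.926 bits/symbol.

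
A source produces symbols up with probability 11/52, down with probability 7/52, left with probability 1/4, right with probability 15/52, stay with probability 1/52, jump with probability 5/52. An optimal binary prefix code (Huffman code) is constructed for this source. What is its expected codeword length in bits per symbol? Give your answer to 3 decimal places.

Repeatedly combine the two least-probable nodes; the expected code length is the sum of the merged weights.
merge 1/52 + 5/52 → 3/26
merge 3/26 + 7/52 → 1/4
merge 11/52 + 1/4 → 6/13
merge 1/4 + 15/52 → 7/13
merge 6/13 + 7/13 → 1
L = 3/26 + 1/4 + 6/13 + 7/13 + 1 = 123/52 ≈ 2.365 bits/symbol.

2.365 bits/symbol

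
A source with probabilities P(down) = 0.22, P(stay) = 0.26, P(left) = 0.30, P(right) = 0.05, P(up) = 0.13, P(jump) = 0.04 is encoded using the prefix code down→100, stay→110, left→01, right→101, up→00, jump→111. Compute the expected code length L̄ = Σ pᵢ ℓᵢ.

L̄ = Σ pᵢ·ℓᵢ = 0.22·3 + 0.26·3 + 0.30·2 + 0.05·3 + 0.13·2 + 0.04·3 = 2.57 bits/symbol.

2.57 bits/symbol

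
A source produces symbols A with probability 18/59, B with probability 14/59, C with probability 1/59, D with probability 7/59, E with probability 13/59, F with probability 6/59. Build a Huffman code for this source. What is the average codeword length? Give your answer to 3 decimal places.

2.356 bits/symbol

Repeatedly combine the two least-probable nodes; the expected code length is the sum of the merged weights.
merge 1/59 + 6/59 → 7/59
merge 7/59 + 7/59 → 14/59
merge 13/59 + 14/59 → 27/59
merge 14/59 + 18/59 → 32/59
merge 27/59 + 32/59 → 1
L = 7/59 + 14/59 + 27/59 + 32/59 + 1 = 139/59 ≈ 2.356 bits/symbol.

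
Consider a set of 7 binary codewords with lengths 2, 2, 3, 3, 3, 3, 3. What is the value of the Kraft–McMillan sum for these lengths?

1.125

With common denominator 2^3 = 8: Σ 2^(−ℓᵢ) = 2/8 + 2/8 + 1/8 + 1/8 + 1/8 + 1/8 + 1/8 = 9/8 = 1.125.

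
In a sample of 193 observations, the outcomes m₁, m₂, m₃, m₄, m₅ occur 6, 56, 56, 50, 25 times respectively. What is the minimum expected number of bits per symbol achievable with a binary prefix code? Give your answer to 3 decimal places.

2.161 bits/symbol

Probabilities are the counts divided by 193.
Repeatedly combine the two least-probable nodes; the expected code length is the sum of the merged weights.
merge 6/193 + 25/193 → 31/193
merge 31/193 + 50/193 → 81/193
merge 56/193 + 56/193 → 112/193
merge 81/193 + 112/193 → 1
L = 31/193 + 81/193 + 112/193 + 1 = 417/193 ≈ 2.161 bits/symbol.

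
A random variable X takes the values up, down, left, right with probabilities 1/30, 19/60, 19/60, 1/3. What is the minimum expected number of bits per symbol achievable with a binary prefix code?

2 bits/symbol

Repeatedly combine the two least-probable nodes; the expected code length is the sum of the merged weights.
merge 1/30 + 19/60 → 7/20
merge 19/60 + 1/3 → 13/20
merge 7/20 + 13/20 → 1
L = 7/20 + 13/20 + 1 = 2 bits/symbol.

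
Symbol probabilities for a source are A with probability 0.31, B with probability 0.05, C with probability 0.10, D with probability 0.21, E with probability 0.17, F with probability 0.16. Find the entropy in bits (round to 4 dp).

H = −Σ pᵢ log₂ pᵢ.
−0.31·log₂(0.31) = 0.5238
−0.05·log₂(0.05) = 0.2161
−0.10·log₂(0.10) = 0.3322
−0.21·log₂(0.21) = 0.4728
−0.17·log₂(0.17) = 0.4346
−0.16·log₂(0.16) = 0.4230
Sum ≈ 2.4025 → 2.4025 bits.

2.4025 bits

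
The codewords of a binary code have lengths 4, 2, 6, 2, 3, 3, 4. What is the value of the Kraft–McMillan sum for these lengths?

0.890625

With common denominator 2^6 = 64: Σ 2^(−ℓᵢ) = 4/64 + 16/64 + 1/64 + 16/64 + 8/64 + 8/64 + 4/64 = 57/64 = 0.890625.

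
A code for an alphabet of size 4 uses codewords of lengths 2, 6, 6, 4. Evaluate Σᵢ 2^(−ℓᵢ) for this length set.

With common denominator 2^6 = 64: Σ 2^(−ℓᵢ) = 16/64 + 1/64 + 1/64 + 4/64 = 22/64 = 0.34375.

0.34375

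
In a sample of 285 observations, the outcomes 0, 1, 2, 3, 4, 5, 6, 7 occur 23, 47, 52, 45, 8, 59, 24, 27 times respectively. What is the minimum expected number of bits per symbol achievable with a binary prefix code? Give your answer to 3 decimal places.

2.898 bits/symbol

Probabilities are the counts divided by 285.
Repeatedly combine the two least-probable nodes; the expected code length is the sum of the merged weights.
merge 8/285 + 23/285 → 31/285
merge 8/95 + 9/95 → 17/95
merge 31/285 + 3/19 → 4/15
merge 47/285 + 17/95 → 98/285
merge 52/285 + 59/285 → 37/95
merge 4/15 + 98/285 → 58/95
merge 37/95 + 58/95 → 1
L = 31/285 + 17/95 + 4/15 + 98/285 + 37/95 + 58/95 + 1 = 826/285 ≈ 2.898 bits/symbol.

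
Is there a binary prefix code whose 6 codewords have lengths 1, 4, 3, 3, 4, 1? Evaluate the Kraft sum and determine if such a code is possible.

With common denominator 2^4 = 16: Σ 2^(−ℓᵢ) = 8/16 + 1/16 + 2/16 + 2/16 + 1/16 + 8/16 = 22/16 = 1.375.
Kraft's inequality requires Σ ≤ 1; here Σ = 1.375 > 1, so no such prefix code exists.

1.375; no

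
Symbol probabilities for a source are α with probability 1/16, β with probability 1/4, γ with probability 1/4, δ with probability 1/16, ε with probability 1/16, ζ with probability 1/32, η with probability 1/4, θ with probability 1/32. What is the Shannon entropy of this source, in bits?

Each probability is a power of 1/2, so log₂(1/p) is an integer.
H = Σ p·log₂(1/p) = 1/16·4 + 1/4·2 + 1/4·2 + 1/16·4 + 1/16·4 + 1/32·5 + 1/4·2 + 1/32·5 = 2.5625 bits.

2.5625 bits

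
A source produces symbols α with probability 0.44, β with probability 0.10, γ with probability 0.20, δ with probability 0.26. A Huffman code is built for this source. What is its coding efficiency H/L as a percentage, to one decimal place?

Entropy H = −Σ p log₂ p ≈ 1.8230 bits.
Huffman merges: 1/10+1/5→3/10; 13/50+3/10→14/25; 11/25+14/25→1. L = 93/50 ≈ 1.8600.
Efficiency = H/L = 1.8230/1.8600 = 98.0%.

98.0%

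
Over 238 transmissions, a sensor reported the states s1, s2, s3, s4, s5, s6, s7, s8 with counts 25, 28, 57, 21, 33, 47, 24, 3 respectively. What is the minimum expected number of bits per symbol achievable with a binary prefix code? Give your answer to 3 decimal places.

Probabilities are the counts divided by 238.
Repeatedly combine the two least-probable nodes; the expected code length is the sum of the merged weights.
merge 3/238 + 3/34 → 12/119
merge 12/119 + 12/119 → 24/119
merge 25/238 + 2/17 → 53/238
merge 33/238 + 47/238 → 40/119
merge 24/119 + 53/238 → 101/238
merge 57/238 + 40/119 → 137/238
merge 101/238 + 137/238 → 1
L = 12/119 + 24/119 + 53/238 + 40/119 + 101/238 + 137/238 + 1 = 681/238 ≈ 2.861 bits/symbol.

2.861 bits/symbol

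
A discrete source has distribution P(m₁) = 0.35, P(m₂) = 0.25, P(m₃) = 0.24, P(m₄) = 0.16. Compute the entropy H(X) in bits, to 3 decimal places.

1.947 bits

H = −Σ pᵢ log₂ pᵢ.
−0.35·log₂(0.35) = 0.5301
−0.25·log₂(0.25) = 0.5000
−0.24·log₂(0.24) = 0.4941
−0.16·log₂(0.16) = 0.4230
Sum ≈ 1.9473 → 1.947 bits.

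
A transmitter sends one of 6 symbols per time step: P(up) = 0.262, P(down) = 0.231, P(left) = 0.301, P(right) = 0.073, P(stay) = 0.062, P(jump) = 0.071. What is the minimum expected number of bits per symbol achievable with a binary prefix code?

2.339 bits/symbol

Repeatedly combine the two least-probable nodes; the expected code length is the sum of the merged weights.
merge 31/500 + 71/1000 → 133/1000
merge 73/1000 + 133/1000 → 103/500
merge 103/500 + 231/1000 → 437/1000
merge 131/500 + 301/1000 → 563/1000
merge 437/1000 + 563/1000 → 1
L = 133/1000 + 103/500 + 437/1000 + 563/1000 + 1 = 2339/1000 = 2.339 bits/symbol.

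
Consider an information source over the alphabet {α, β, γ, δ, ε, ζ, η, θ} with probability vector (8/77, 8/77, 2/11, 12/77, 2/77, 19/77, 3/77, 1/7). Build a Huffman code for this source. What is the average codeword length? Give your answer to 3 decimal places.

2.805 bits/symbol

Repeatedly combine the two least-probable nodes; the expected code length is the sum of the merged weights.
merge 2/77 + 3/77 → 5/77
merge 5/77 + 8/77 → 13/77
merge 8/77 + 1/7 → 19/77
merge 12/77 + 13/77 → 25/77
merge 2/11 + 19/77 → 3/7
merge 19/77 + 25/77 → 4/7
merge 3/7 + 4/7 → 1
L = 5/77 + 13/77 + 19/77 + 25/77 + 3/7 + 4/7 + 1 = 216/77 ≈ 2.805 bits/symbol.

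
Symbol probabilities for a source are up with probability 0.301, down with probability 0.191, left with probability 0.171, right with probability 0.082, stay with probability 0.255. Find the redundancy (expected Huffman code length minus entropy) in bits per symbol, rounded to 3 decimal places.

Entropy H = −Σ p log₂ p ≈ 2.2118 bits.
Huffman merges: 41/500+171/1000→253/1000; 191/1000+253/1000→111/250; 51/200+301/1000→139/250; 111/250+139/250→1. L = 2253/1000 ≈ 2.2530.
L − H = 2.2530 − 2.2118 = 0.041 bits.

0.041 bits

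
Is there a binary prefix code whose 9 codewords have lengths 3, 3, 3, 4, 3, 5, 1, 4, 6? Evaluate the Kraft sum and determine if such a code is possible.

1.171875; no

With common denominator 2^6 = 64: Σ 2^(−ℓᵢ) = 8/64 + 8/64 + 8/64 + 4/64 + 8/64 + 2/64 + 32/64 + 4/64 + 1/64 = 75/64 = 1.171875.
Kraft's inequality requires Σ ≤ 1; here Σ = 1.171875 > 1, so no such prefix code exists.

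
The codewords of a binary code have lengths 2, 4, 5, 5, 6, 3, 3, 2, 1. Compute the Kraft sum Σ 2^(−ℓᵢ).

1.390625

With common denominator 2^6 = 64: Σ 2^(−ℓᵢ) = 16/64 + 4/64 + 2/64 + 2/64 + 1/64 + 8/64 + 8/64 + 16/64 + 32/64 = 89/64 = 1.390625.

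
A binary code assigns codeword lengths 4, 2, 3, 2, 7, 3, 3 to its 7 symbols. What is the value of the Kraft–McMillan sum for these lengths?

0.9453125

With common denominator 2^7 = 128: Σ 2^(−ℓᵢ) = 8/128 + 32/128 + 16/128 + 32/128 + 1/128 + 16/128 + 16/128 = 121/128 = 0.9453125.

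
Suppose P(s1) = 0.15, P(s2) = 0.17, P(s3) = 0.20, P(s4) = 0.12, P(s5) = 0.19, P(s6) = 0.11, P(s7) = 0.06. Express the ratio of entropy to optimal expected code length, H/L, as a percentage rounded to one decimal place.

98.0%

Entropy H = −Σ p log₂ p ≈ 2.7256 bits.
Huffman merges: 3/50+11/100→17/100; 3/25+3/20→27/100; 17/100+17/100→17/50; 19/100+1/5→39/100; 27/100+17/50→61/100; 39/100+61/100→1. L = 139/50 ≈ 2.7800.
Efficiency = H/L = 2.7256/2.7800 = 98.0%.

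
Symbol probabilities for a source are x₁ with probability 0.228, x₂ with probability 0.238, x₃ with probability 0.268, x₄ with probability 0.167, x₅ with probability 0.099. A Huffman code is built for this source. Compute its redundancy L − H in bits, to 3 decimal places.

Entropy H = −Σ p log₂ p ≈ 2.2498 bits.
Huffman merges: 99/1000+167/1000→133/500; 57/250+119/500→233/500; 133/500+67/250→267/500; 233/500+267/500→1. L = 1133/500 ≈ 2.2660.
L − H = 2.2660 − 2.2498 = 0.016 bits.

0.016 bits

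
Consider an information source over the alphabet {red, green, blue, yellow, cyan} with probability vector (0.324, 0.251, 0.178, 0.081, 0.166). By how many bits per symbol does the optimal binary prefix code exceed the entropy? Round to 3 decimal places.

Entropy H = −Σ p log₂ p ≈ 2.1944 bits.
Huffman merges: 81/1000+83/500→247/1000; 89/500+247/1000→17/40; 251/1000+81/250→23/40; 17/40+23/40→1. L = 2247/1000 ≈ 2.2470.
L − H = 2.2470 − 2.1944 = 0.053 bits.

0.053 bits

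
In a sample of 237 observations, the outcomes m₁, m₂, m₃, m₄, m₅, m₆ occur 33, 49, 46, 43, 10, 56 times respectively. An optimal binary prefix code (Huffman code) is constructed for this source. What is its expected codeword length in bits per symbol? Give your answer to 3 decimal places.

2.544 bits/symbol

Probabilities are the counts divided by 237.
Repeatedly combine the two least-probable nodes; the expected code length is the sum of the merged weights.
merge 10/237 + 11/79 → 43/237
merge 43/237 + 43/237 → 86/237
merge 46/237 + 49/237 → 95/237
merge 56/237 + 86/237 → 142/237
merge 95/237 + 142/237 → 1
L = 43/237 + 86/237 + 95/237 + 142/237 + 1 = 201/79 ≈ 2.544 bits/symbol.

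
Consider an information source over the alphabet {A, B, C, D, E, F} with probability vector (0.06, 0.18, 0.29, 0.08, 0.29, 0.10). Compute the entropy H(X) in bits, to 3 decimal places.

2.348 bits

H = −Σ pᵢ log₂ pᵢ.
−0.06·log₂(0.06) = 0.2435
−0.18·log₂(0.18) = 0.4453
−0.29·log₂(0.29) = 0.5179
−0.08·log₂(0.08) = 0.2915
−0.29·log₂(0.29) = 0.5179
−0.10·log₂(0.10) = 0.3322
Sum ≈ 2.3484 → 2.348 bits.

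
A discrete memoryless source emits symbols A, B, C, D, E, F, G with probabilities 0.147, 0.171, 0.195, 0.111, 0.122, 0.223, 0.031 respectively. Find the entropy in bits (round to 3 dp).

2.663 bits

H = −Σ pᵢ log₂ pᵢ.
−0.147·log₂(0.147) = 0.4066
−0.171·log₂(0.171) = 0.4357
−0.195·log₂(0.195) = 0.4599
−0.111·log₂(0.111) = 0.3520
−0.122·log₂(0.122) = 0.3703
−0.223·log₂(0.223) = 0.4828
−0.031·log₂(0.031) = 0.1554
Sum ≈ 2.6626 → 2.663 bits.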